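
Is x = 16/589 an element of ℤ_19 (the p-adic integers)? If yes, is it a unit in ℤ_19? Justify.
x ∉ ℤ_19 (v_19(x) = -1 < 0)

ℤ_19 = {x ∈ ℚ_19 : v_19(x) ≥ 0} and ℤ_19^× = {x ∈ ℤ_19 : v_19(x) = 0}. Here v_19(16/589) = v_19(num) − v_19(den) = -1; compare against these criteria.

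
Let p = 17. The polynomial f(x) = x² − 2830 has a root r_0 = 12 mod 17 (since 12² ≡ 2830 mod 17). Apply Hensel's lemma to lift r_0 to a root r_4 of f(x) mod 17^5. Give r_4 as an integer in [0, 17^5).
r_4 = 307644 (mod 1419857)

Hensel's recurrence: r_{i+1} = r_i − f(r_i)·(f′(r_i))^{-1} mod 17^{i+2}, with f′(x) = 2x. Iterate:
  r_0 = 12 (mod 17)
  r_1 = 148 (mod 289)
  r_2 = 3038 (mod 4913)
  r_3 = 57081 (mod 83521)
  r_4 = 307644 (mod 1419857)
Final: r_4 = 307644, and one checks f(r_4) ≡ 0 mod 17^5.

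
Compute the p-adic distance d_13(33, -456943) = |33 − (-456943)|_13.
d_13(33, -456943) = 1/28561

Step 1 — x − y = 33 − (-456943) = 456976. Step 2 — v_13(456976) = 4 (factor: 456976 = (13^4 · 16); the sign does not affect v_p). Step 3 — |x − y|_13 = 13^{-4} = 1/28561.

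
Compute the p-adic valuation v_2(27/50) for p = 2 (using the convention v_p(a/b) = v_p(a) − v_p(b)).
v_2(27/50) = -1

Factor powers of 2 from the numerator and denominator of the reduced fraction: 27 = 2^0 · 27 and 50 = 2^1 · 25. Apply v_p(a/b) = v_p(a) − v_p(b): v_2(27/50) = 0 − 1 = -1.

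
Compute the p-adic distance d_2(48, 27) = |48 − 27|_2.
d_2(48, 27) = 1

Step 1 — x − y = 48 − 27 = 21. Step 2 — v_2(21) = 0 (factor: 21 = (2^0 · 21); the sign does not affect v_p). Step 3 — |x − y|_2 = 2^{0} = 1.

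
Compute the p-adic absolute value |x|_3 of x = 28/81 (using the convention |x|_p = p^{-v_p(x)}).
|28/81|_3 = 81

Step 1 — compute v_3(x) by factoring powers of 3 out of the numerator and denominator: v_3(28/81) = -4. Step 2 — apply |x|_p = p^{-v_p(x)} = 3^{4} = 81.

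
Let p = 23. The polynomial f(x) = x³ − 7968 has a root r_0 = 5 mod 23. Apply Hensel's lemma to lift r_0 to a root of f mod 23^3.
r_2 = 9688 (mod 12167)

Hensel: r_{i+1} = r_i − f(r_i)/f′(r_i) mod 23^{i+2}, where f′(x) = 3x². Iterate:
  r_0 = 5 (mod 23)
  r_1 = 166 (mod 529)
  r_2 = 9688 (mod 12167)
Final: r = 9688 with f(r) ≡ 0 mod 23^3.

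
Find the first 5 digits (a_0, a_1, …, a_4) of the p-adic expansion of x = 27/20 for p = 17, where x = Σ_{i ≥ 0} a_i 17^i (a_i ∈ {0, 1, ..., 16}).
(a_0, …, a_4) = (9, 14, 0, 11, 7)

v_17(27/20) = 0 (numerator and denominator both coprime to 17), so x ∈ ℤ_17^×. Compute digits iteratively via a_i = x_i mod 17, x_{i+1} = (x_i − a_i)/17, with x_0 = x:
  x_0 = 27/20;  a_0 = 9;  x_1 = (x_0 − 9)/17 = -9/20
  x_1 = -9/20;  a_1 = 14;  x_2 = (x_1 − 14)/17 = -17/20
  x_2 = -17/20;  a_2 = 0;  x_3 = (x_2 − 0)/17 = -1/20
  x_3 = -1/20;  a_3 = 11;  x_4 = (x_3 − 11)/17 = -13/20
  x_4 = -13/20;  a_4 = 7;  x_5 = (x_4 − 7)/17 = -9/20
Digits: (9, 14, 0, 11, 7).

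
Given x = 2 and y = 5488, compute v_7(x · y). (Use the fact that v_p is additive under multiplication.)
v_7(10976) = 3

v_p(x) = 0 (factor: 2 = 7^0 · 2); v_p(y) = 3 (factor: 5488 = 7^3 · 16). Additivity: v_p(xy) = v_p(x) + v_p(y) = 0 + 3 = 3. (Direct check: xy = 10976 = 7^3 · (32).)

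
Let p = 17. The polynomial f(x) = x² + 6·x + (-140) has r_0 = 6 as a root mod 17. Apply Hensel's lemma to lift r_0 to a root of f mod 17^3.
r_2 = 4120 (mod 4913)

Hensel: r_{i+1} = r_i − f(r_i)·(f′(r_i))^{-1} mod 17^{i+2}, f′(x) = 2x + 6. Iterate:
  r_0 = 6 (mod 17)
  r_1 = 74 (mod 289)
  r_2 = 4120 (mod 4913)
Final: r = 4120 satisfies f(r) ≡ 0 mod 17^3.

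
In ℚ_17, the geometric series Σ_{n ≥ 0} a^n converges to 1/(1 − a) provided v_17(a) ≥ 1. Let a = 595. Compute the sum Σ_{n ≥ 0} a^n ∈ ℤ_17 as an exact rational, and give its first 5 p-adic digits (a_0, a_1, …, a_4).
Σ a^n = 1/(1 − a) = -1/594;  first 5 digits = (1, 1, 3, 5, 11)

v_17(a) = 1 ≥ 1, so the series converges in ℤ_17 to 1/(1 − a) = 1/(1 − 595) = -1/594. Expand this rational in ℤ_17: compute digits iteratively via d_i = x_i mod 17, x_{i+1} = (x_i − d_i)/17. The first 5 digits are (1, 1, 3, 5, 11).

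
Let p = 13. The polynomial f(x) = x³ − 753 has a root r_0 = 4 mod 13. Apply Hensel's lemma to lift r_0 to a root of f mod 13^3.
r_2 = 1057 (mod 2197)

Hensel: r_{i+1} = r_i − f(r_i)/f′(r_i) mod 13^{i+2}, where f′(x) = 3x². Iterate:
  r_0 = 4 (mod 13)
  r_1 = 43 (mod 169)
  r_2 = 1057 (mod 2197)
Final: r = 1057 with f(r) ≡ 0 mod 13^3.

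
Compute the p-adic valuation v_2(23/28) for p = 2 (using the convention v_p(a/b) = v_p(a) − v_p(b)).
v_2(23/28) = -2

Factor powers of 2 from the numerator and denominator of the reduced fraction: 23 = 2^0 · 23 and 28 = 2^2 · 7. Apply v_p(a/b) = v_p(a) − v_p(b): v_2(23/28) = 0 − 2 = -2.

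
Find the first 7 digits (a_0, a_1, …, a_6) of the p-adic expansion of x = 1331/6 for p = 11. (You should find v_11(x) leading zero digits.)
(a_0, …, a_6) = (0, 0, 0, 2, 9, 1, 9)

v_11(1331/6) = 3, so a_0 = ... = a_2 = 0. Factor out: x = 11^3 · u with u = 1/6 a unit in ℤ_11. Expand u iteratively via a_{v+i} = u_i mod 11, u_{i+1} = (u_i − a_{v+i})/11:
  u_0 = 1/6;  a_3 = 2;  u_1 = (u_0 − 2)/11 = -1/6
  u_1 = -1/6;  a_4 = 9;  u_2 = (u_1 − 9)/11 = -5/6
  u_2 = -5/6;  a_5 = 1;  u_3 = (u_2 − 1)/11 = -1/6
  u_3 = -1/6;  a_6 = 9;  u_4 = (u_3 − 9)/11 = -5/6
Digits: (0, 0, 0, 2, 9, 1, 9).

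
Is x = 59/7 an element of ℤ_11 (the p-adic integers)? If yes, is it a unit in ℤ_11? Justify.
x ∈ ℤ_11^× (unit); v_11(x) = 0

ℤ_11 = {x ∈ ℚ_11 : v_11(x) ≥ 0} and ℤ_11^× = {x ∈ ℤ_11 : v_11(x) = 0}. Here v_11(59/7) = v_11(num) − v_11(den) = 0; compare against these criteria.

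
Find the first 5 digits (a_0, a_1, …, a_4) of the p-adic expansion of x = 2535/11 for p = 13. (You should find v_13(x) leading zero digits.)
(a_0, …, a_4) = (0, 0, 12, 11, 5)

v_13(2535/11) = 2, so a_0 = ... = a_1 = 0. Factor out: x = 13^2 · u with u = 15/11 a unit in ℤ_13. Expand u iteratively via a_{v+i} = u_i mod 13, u_{i+1} = (u_i − a_{v+i})/13:
  u_0 = 15/11;  a_2 = 12;  u_1 = (u_0 − 12)/13 = -9/11
  u_1 = -9/11;  a_3 = 11;  u_2 = (u_1 − 11)/13 = -10/11
  u_2 = -10/11;  a_4 = 5;  u_3 = (u_2 − 5)/13 = -5/11
Digits: (0, 0, 12, 11, 5).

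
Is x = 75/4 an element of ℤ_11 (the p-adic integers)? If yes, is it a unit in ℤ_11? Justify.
x ∈ ℤ_11^× (unit); v_11(x) = 0

ℤ_11 = {x ∈ ℚ_11 : v_11(x) ≥ 0} and ℤ_11^× = {x ∈ ℤ_11 : v_11(x) = 0}. Here v_11(75/4) = v_11(num) − v_11(den) = 0; compare against these criteria.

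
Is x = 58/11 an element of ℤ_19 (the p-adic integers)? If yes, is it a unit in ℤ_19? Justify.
x ∈ ℤ_19^× (unit); v_19(x) = 0

ℤ_19 = {x ∈ ℚ_19 : v_19(x) ≥ 0} and ℤ_19^× = {x ∈ ℤ_19 : v_19(x) = 0}. Here v_19(58/11) = v_19(num) − v_19(den) = 0; compare against these criteria.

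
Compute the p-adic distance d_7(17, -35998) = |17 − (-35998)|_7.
d_7(17, -35998) = 1/2401

Step 1 — x − y = 17 − (-35998) = 36015. Step 2 — v_7(36015) = 4 (factor: 36015 = (7^4 · 15); the sign does not affect v_p). Step 3 — |x − y|_7 = 7^{-4} = 1/2401.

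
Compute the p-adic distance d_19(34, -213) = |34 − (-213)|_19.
d_19(34, -213) = 1/19

Step 1 — x − y = 34 − (-213) = 247. Step 2 — v_19(247) = 1 (factor: 247 = (19^1 · 13); the sign does not affect v_p). Step 3 — |x − y|_19 = 19^{-1} = 1/19.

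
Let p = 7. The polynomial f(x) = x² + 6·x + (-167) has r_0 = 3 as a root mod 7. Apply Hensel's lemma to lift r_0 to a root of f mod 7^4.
r_3 = 864 (mod 2401)

Hensel: r_{i+1} = r_i − f(r_i)·(f′(r_i))^{-1} mod 7^{i+2}, f′(x) = 2x + 6. Iterate:
  r_0 = 3 (mod 7)
  r_1 = 31 (mod 49)
  r_2 = 178 (mod 343)
  r_3 = 864 (mod 2401)
Final: r = 864 satisfies f(r) ≡ 0 mod 7^4.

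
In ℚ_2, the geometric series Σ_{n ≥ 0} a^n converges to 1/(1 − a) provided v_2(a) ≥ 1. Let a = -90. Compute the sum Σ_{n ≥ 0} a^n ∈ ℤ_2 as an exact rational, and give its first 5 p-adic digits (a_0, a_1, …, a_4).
Σ a^n = 1/(1 − a) = 1/91;  first 5 digits = (1, 1, 0, 0, 1)

v_2(a) = 1 ≥ 1, so the series converges in ℤ_2 to 1/(1 − a) = 1/(1 − (-90)) = 1/91. Expand this rational in ℤ_2: compute digits iteratively via d_i = x_i mod 2, x_{i+1} = (x_i − d_i)/2. The first 5 digits are (1, 1, 0, 0, 1).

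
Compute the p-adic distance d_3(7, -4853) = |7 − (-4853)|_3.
d_3(7, -4853) = 1/243

Step 1 — x − y = 7 − (-4853) = 4860. Step 2 — v_3(4860) = 5 (factor: 4860 = (3^5 · 20); the sign does not affect v_p). Step 3 — |x − y|_3 = 3^{-5} = 1/243.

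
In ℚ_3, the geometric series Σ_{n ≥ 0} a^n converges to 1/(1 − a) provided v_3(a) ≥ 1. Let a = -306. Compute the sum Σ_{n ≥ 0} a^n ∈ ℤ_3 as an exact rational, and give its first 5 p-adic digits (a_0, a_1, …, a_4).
Σ a^n = 1/(1 − a) = 1/307;  first 5 digits = (1, 0, 2, 0, 0)

v_3(a) = 2 ≥ 1, so the series converges in ℤ_3 to 1/(1 − a) = 1/(1 − (-306)) = 1/307. Expand this rational in ℤ_3: compute digits iteratively via d_i = x_i mod 3, x_{i+1} = (x_i − d_i)/3. The first 5 digits are (1, 0, 2, 0, 0).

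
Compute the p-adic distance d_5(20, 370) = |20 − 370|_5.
d_5(20, 370) = 1/25

Step 1 — x − y = 20 − 370 = -350. Step 2 — v_5(-350) = 2 (factor: -350 = −(5^2 · 14); the sign does not affect v_p). Step 3 — |x − y|_5 = 5^{-2} = 1/25.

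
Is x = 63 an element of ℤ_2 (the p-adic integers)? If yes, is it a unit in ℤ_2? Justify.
x ∈ ℤ_2^× (unit); v_2(x) = 0

ℤ_2 = {x ∈ ℚ_2 : v_2(x) ≥ 0} and ℤ_2^× = {x ∈ ℤ_2 : v_2(x) = 0}. Here v_2(63) = v_2(num) − v_2(den) = 0; compare against these criteria.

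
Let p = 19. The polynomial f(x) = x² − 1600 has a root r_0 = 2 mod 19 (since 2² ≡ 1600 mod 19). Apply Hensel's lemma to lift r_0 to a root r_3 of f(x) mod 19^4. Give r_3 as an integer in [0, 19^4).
r_3 = 40 (mod 130321)

Hensel's recurrence: r_{i+1} = r_i − f(r_i)·(f′(r_i))^{-1} mod 19^{i+2}, with f′(x) = 2x. Iterate:
  r_0 = 2 (mod 19)
  r_1 = 40 (mod 361)
  r_2 = 40 (mod 6859)
  r_3 = 40 (mod 130321)
Final: r_3 = 40, and one checks f(r_3) ≡ 0 mod 19^4.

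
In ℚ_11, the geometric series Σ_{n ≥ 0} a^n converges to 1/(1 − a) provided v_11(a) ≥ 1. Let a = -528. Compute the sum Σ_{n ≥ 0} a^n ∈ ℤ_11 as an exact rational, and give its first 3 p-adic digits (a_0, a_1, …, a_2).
Σ a^n = 1/(1 − a) = 1/529;  first 3 digits = (1, 7, 0)

v_11(a) = 1 ≥ 1, so the series converges in ℤ_11 to 1/(1 − a) = 1/(1 − (-528)) = 1/529. Expand this rational in ℤ_11: compute digits iteratively via d_i = x_i mod 11, x_{i+1} = (x_i − d_i)/11. The first 3 digits are (1, 7, 0).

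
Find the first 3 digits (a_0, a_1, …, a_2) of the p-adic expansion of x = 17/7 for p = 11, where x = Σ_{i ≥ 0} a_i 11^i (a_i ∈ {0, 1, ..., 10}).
(a_0, …, a_2) = (4, 3, 6)

v_11(17/7) = 0 (numerator and denominator both coprime to 11), so x ∈ ℤ_11^×. Compute digits iteratively via a_i = x_i mod 11, x_{i+1} = (x_i − a_i)/11, with x_0 = x:
  x_0 = 17/7;  a_0 = 4;  x_1 = (x_0 − 4)/11 = -1/7
  x_1 = -1/7;  a_1 = 3;  x_2 = (x_1 − 3)/11 = -2/7
  x_2 = -2/7;  a_2 = 6;  x_3 = (x_2 − 6)/11 = -4/7
Digits: (4, 3, 6).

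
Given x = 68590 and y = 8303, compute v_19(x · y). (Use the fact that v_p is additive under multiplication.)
v_19(569502770) = 5

v_p(x) = 3 (factor: 68590 = 19^3 · 10); v_p(y) = 2 (factor: 8303 = 19^2 · 23). Additivity: v_p(xy) = v_p(x) + v_p(y) = 3 + 2 = 5. (Direct check: xy = 569502770 = 19^5 · (230).)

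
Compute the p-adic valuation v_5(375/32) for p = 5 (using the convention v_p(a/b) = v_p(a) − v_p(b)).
v_5(375/32) = 3

Factor powers of 5 from the numerator and denominator of the reduced fraction: 375 = 5^3 · 3 and 32 = 5^0 · 32. Apply v_p(a/b) = v_p(a) − v_p(b): v_5(375/32) = 3 − 0 = 3.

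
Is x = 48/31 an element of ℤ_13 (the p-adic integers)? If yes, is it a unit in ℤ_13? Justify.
x ∈ ℤ_13^× (unit); v_13(x) = 0

ℤ_13 = {x ∈ ℚ_13 : v_13(x) ≥ 0} and ℤ_13^× = {x ∈ ℤ_13 : v_13(x) = 0}. Here v_13(48/31) = v_13(num) − v_13(den) = 0; compare against these criteria.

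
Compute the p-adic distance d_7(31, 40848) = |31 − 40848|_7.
d_7(31, 40848) = 1/2401

Step 1 — x − y = 31 − 40848 = -40817. Step 2 — v_7(-40817) = 4 (factor: -40817 = −(7^4 · 17); the sign does not affect v_p). Step 3 — |x − y|_7 = 7^{-4} = 1/2401.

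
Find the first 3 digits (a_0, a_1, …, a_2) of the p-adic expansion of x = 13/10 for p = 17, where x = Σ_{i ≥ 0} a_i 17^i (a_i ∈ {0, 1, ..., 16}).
(a_0, …, a_2) = (3, 5, 15)

v_17(13/10) = 0 (numerator and denominator both coprime to 17), so x ∈ ℤ_17^×. Compute digits iteratively via a_i = x_i mod 17, x_{i+1} = (x_i − a_i)/17, with x_0 = x:
  x_0 = 13/10;  a_0 = 3;  x_1 = (x_0 − 3)/17 = -1/10
  x_1 = -1/10;  a_1 = 5;  x_2 = (x_1 − 5)/17 = -3/10
  x_2 = -3/10;  a_2 = 15;  x_3 = (x_2 − 15)/17 = -9/10
Digits: (3, 5, 15).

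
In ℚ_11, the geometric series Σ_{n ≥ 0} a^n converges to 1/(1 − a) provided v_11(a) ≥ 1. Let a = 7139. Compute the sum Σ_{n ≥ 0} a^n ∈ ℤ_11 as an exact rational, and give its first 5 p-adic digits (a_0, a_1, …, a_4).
Σ a^n = 1/(1 − a) = -1/7138;  first 5 digits = (1, 0, 4, 5, 5)

v_11(a) = 2 ≥ 1, so the series converges in ℤ_11 to 1/(1 − a) = 1/(1 − 7139) = -1/7138. Expand this rational in ℤ_11: compute digits iteratively via d_i = x_i mod 11, x_{i+1} = (x_i − d_i)/11. The first 5 digits are (1, 0, 4, 5, 5).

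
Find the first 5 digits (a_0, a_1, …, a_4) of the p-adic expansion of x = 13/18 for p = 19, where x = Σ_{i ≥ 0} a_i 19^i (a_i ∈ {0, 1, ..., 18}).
(a_0, …, a_4) = (6, 5, 5, 5, 5)

v_19(13/18) = 0 (numerator and denominator both coprime to 19), so x ∈ ℤ_19^×. Compute digits iteratively via a_i = x_i mod 19, x_{i+1} = (x_i − a_i)/19, with x_0 = x:
  x_0 = 13/18;  a_0 = 6;  x_1 = (x_0 − 6)/19 = -5/18
  x_1 = -5/18;  a_1 = 5;  x_2 = (x_1 − 5)/19 = -5/18
  x_2 = -5/18;  a_2 = 5;  x_3 = (x_2 − 5)/19 = -5/18
  x_3 = -5/18;  a_3 = 5;  x_4 = (x_3 − 5)/19 = -5/18
  x_4 = -5/18;  a_4 = 5;  x_5 = (x_4 − 5)/19 = -5/18
Digits: (6, 5, 5, 5, 5).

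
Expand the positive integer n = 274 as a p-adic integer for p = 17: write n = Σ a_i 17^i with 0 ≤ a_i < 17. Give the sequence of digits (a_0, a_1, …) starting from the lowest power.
(a_0, a_1, …) = (2, 16)

Repeated division by 17 gives the digits low-to-high: 274 = 2 + 16·17^1. Digit sequence: (2, 16).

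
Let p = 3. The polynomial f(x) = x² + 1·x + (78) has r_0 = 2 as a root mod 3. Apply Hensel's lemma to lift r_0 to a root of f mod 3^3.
r_2 = 5 (mod 27)

Hensel: r_{i+1} = r_i − f(r_i)·(f′(r_i))^{-1} mod 3^{i+2}, f′(x) = 2x + 1. Iterate:
  r_0 = 2 (mod 3)
  r_1 = 5 (mod 9)
  r_2 = 5 (mod 27)
Final: r = 5 satisfies f(r) ≡ 0 mod 3^3.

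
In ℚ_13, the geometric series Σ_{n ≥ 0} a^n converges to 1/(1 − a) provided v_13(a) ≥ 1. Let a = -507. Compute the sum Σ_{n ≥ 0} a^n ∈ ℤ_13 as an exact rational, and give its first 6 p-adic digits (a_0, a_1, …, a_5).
Σ a^n = 1/(1 − a) = 1/508;  first 6 digits = (1, 0, 10, 12, 8, 0)

v_13(a) = 2 ≥ 1, so the series converges in ℤ_13 to 1/(1 − a) = 1/(1 − (-507)) = 1/508. Expand this rational in ℤ_13: compute digits iteratively via d_i = x_i mod 13, x_{i+1} = (x_i − d_i)/13. The first 6 digits are (1, 0, 10, 12, 8, 0).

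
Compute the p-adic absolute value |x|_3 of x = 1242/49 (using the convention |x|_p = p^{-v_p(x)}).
|1242/49|_3 = 1/27

Step 1 — compute v_3(x) by factoring powers of 3 out of the numerator and denominator: v_3(1242/49) = 3. Step 2 — apply |x|_p = p^{-v_p(x)} = 3^{-3} = 1/27.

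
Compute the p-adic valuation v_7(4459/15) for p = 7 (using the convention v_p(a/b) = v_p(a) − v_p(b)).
v_7(4459/15) = 3

Factor powers of 7 from the numerator and denominator of the reduced fraction: 4459 = 7^3 · 13 and 15 = 7^0 · 15. Apply v_p(a/b) = v_p(a) − v_p(b): v_7(4459/15) = 3 − 0 = 3.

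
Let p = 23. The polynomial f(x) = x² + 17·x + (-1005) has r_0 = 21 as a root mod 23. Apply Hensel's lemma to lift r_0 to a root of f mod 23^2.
r_1 = 159 (mod 529)

Hensel: r_{i+1} = r_i − f(r_i)·(f′(r_i))^{-1} mod 23^{i+2}, f′(x) = 2x + 17. Iterate:
  r_0 = 21 (mod 23)
  r_1 = 159 (mod 529)
Final: r = 159 satisfies f(r) ≡ 0 mod 23^2.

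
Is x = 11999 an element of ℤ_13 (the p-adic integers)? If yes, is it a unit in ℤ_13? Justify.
x ∈ ℤ_13 but not a unit; v_13(x) = 2 > 0

ℤ_13 = {x ∈ ℚ_13 : v_13(x) ≥ 0} and ℤ_13^× = {x ∈ ℤ_13 : v_13(x) = 0}. Here v_13(11999) = v_13(num) − v_13(den) = 2; compare against these criteria.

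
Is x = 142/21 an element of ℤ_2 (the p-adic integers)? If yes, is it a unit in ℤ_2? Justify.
x ∈ ℤ_2 but not a unit; v_2(x) = 1 > 0

ℤ_2 = {x ∈ ℚ_2 : v_2(x) ≥ 0} and ℤ_2^× = {x ∈ ℤ_2 : v_2(x) = 0}. Here v_2(142/21) = v_2(num) − v_2(den) = 1; compare against these criteria.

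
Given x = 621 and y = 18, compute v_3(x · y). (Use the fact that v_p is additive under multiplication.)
v_3(11178) = 5

v_p(x) = 3 (factor: 621 = 3^3 · 23); v_p(y) = 2 (factor: 18 = 3^2 · 2). Additivity: v_p(xy) = v_p(x) + v_p(y) = 3 + 2 = 5. (Direct check: xy = 11178 = 3^5 · (46).)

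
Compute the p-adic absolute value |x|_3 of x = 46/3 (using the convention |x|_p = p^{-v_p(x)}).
|46/3|_3 = 3

Step 1 — compute v_3(x) by factoring powers of 3 out of the numerator and denominator: v_3(46/3) = -1. Step 2 — apply |x|_p = p^{-v_p(x)} = 3^{1} = 3.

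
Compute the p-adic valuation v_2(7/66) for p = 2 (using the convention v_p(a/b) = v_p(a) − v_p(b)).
v_2(7/66) = -1

Factor powers of 2 from the numerator and denominator of the reduced fraction: 7 = 2^0 · 7 and 66 = 2^1 · 33. Apply v_p(a/b) = v_p(a) − v_p(b): v_2(7/66) = 0 − 1 = -1.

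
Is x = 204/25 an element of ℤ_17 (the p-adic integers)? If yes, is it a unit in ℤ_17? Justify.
x ∈ ℤ_17 but not a unit; v_17(x) = 1 > 0

ℤ_17 = {x ∈ ℚ_17 : v_17(x) ≥ 0} and ℤ_17^× = {x ∈ ℤ_17 : v_17(x) = 0}. Here v_17(204/25) = v_17(num) − v_17(den) = 1; compare against these criteria.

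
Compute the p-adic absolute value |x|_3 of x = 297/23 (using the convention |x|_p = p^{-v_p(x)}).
|297/23|_3 = 1/27

Step 1 — compute v_3(x) by factoring powers of 3 out of the numerator and denominator: v_3(297/23) = 3. Step 2 — apply |x|_p = p^{-v_p(x)} = 3^{-3} = 1/27.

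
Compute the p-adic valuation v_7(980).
v_7(980) = 2

v_7(n) is the largest exponent k such that 7^k divides n. Factor out: 980 = 7^2 · 20. (Sign doesn't affect v_p.) So v_7(980) = 2.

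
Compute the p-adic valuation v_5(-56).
v_5(-56) = 0

v_5(n) is the largest exponent k such that 5^k divides n. Factor out: -56 = -5^0 · 56. (Sign doesn't affect v_p.) So v_5(-56) = 0.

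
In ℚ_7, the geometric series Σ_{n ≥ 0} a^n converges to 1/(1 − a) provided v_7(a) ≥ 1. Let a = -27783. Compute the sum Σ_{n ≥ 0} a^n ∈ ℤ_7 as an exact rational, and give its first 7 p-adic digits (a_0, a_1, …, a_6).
Σ a^n = 1/(1 − a) = 1/27784;  first 7 digits = (1, 0, 0, 3, 2, 5, 1)

v_7(a) = 3 ≥ 1, so the series converges in ℤ_7 to 1/(1 − a) = 1/(1 − (-27783)) = 1/27784. Expand this rational in ℤ_7: compute digits iteratively via d_i = x_i mod 7, x_{i+1} = (x_i − d_i)/7. The first 7 digits are (1, 0, 0, 3, 2, 5, 1).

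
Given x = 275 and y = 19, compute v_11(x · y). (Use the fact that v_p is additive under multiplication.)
v_11(5225) = 1

v_p(x) = 1 (factor: 275 = 11^1 · 25); v_p(y) = 0 (factor: 19 = 11^0 · 19). Additivity: v_p(xy) = v_p(x) + v_p(y) = 1 + 0 = 1. (Direct check: xy = 5225 = 11^1 · (475).)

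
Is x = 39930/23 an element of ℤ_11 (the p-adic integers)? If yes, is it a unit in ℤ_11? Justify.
x ∈ ℤ_11 but not a unit; v_11(x) = 3 > 0

ℤ_11 = {x ∈ ℚ_11 : v_11(x) ≥ 0} and ℤ_11^× = {x ∈ ℤ_11 : v_11(x) = 0}. Here v_11(39930/23) = v_11(num) − v_11(den) = 3; compare against these criteria.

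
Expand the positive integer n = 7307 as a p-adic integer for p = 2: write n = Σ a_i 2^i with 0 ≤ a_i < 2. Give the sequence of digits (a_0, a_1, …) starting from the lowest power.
(a_0, a_1, …) = (1, 1, 0, 1, 0, 0, 0, 1, 0, 0, 1, 1, 1)

Repeated division by 2 gives the digits low-to-high: 7307 = 1 + 1·2^1 + 1·2^3 + 1·2^7 + 1·2^10 + 1·2^11 + 1·2^12. Digit sequence: (1, 1, 0, 1, 0, 0, 0, 1, 0, 0, 1, 1, 1).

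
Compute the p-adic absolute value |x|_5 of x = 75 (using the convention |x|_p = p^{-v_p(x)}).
|75|_5 = 1/25

Step 1 — compute v_5(x) by factoring powers of 5 out of the numerator and denominator: v_5(75) = 2. Step 2 — apply |x|_p = p^{-v_p(x)} = 5^{-2} = 1/25.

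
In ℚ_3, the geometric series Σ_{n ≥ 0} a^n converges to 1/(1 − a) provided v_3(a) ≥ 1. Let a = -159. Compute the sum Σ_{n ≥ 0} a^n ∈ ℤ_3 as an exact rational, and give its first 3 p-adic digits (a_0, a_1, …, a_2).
Σ a^n = 1/(1 − a) = 1/160;  first 3 digits = (1, 1, 1)

v_3(a) = 1 ≥ 1, so the series converges in ℤ_3 to 1/(1 − a) = 1/(1 − (-159)) = 1/160. Expand this rational in ℤ_3: compute digits iteratively via d_i = x_i mod 3, x_{i+1} = (x_i − d_i)/3. The first 3 digits are (1, 1, 1).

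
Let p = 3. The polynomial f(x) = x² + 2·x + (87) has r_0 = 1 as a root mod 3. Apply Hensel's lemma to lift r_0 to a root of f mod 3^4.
r_3 = 19 (mod 81)

Hensel: r_{i+1} = r_i − f(r_i)·(f′(r_i))^{-1} mod 3^{i+2}, f′(x) = 2x + 2. Iterate:
  r_0 = 1 (mod 3)
  r_1 = 1 (mod 9)
  r_2 = 19 (mod 27)
  r_3 = 19 (mod 81)
Final: r = 19 satisfies f(r) ≡ 0 mod 3^4.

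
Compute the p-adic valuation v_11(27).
v_11(27) = 0

v_11(n) is the largest exponent k such that 11^k divides n. Factor out: 27 = 11^0 · 27. (Sign doesn't affect v_p.) So v_11(27) = 0.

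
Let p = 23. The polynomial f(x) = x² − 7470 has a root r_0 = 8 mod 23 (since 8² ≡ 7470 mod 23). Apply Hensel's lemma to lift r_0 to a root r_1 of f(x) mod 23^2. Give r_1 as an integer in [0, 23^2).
r_1 = 8 (mod 529)

Hensel's recurrence: r_{i+1} = r_i − f(r_i)·(f′(r_i))^{-1} mod 23^{i+2}, with f′(x) = 2x. Iterate:
  r_0 = 8 (mod 23)
  r_1 = 8 (mod 529)
Final: r_1 = 8, and one checks f(r_1) ≡ 0 mod 23^2.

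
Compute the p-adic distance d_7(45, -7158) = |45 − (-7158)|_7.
d_7(45, -7158) = 1/2401

Step 1 — x − y = 45 − (-7158) = 7203. Step 2 — v_7(7203) = 4 (factor: 7203 = (7^4 · 3); the sign does not affect v_p). Step 3 — |x − y|_7 = 7^{-4} = 1/2401.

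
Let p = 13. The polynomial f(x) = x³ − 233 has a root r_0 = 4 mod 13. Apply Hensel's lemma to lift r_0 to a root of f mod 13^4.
r_3 = 13693 (mod 28561)

Hensel: r_{i+1} = r_i − f(r_i)/f′(r_i) mod 13^{i+2}, where f′(x) = 3x². Iterate:
  r_0 = 4 (mod 13)
  r_1 = 4 (mod 169)
  r_2 = 511 (mod 2197)
  r_3 = 13693 (mod 28561)
Final: r = 13693 with f(r) ≡ 0 mod 13^4.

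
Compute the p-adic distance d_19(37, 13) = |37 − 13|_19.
d_19(37, 13) = 1

Step 1 — x − y = 37 − 13 = 24. Step 2 — v_19(24) = 0 (factor: 24 = (19^0 · 24); the sign does not affect v_p). Step 3 — |x − y|_19 = 19^{0} = 1.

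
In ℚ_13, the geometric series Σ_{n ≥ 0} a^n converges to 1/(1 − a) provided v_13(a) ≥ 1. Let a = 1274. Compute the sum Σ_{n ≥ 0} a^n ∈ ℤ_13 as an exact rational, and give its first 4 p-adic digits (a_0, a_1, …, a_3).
Σ a^n = 1/(1 − a) = -1/1273;  first 4 digits = (1, 7, 4, 3)

v_13(a) = 1 ≥ 1, so the series converges in ℤ_13 to 1/(1 − a) = 1/(1 − 1274) = -1/1273. Expand this rational in ℤ_13: compute digits iteratively via d_i = x_i mod 13, x_{i+1} = (x_i − d_i)/13. The first 4 digits are (1, 7, 4, 3).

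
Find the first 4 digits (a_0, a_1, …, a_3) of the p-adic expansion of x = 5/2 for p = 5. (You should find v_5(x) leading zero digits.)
(a_0, …, a_3) = (0, 3, 2, 2)

v_5(5/2) = 1, so a_0 = ... = a_0 = 0. Factor out: x = 5^1 · u with u = 1/2 a unit in ℤ_5. Expand u iteratively via a_{v+i} = u_i mod 5, u_{i+1} = (u_i − a_{v+i})/5:
  u_0 = 1/2;  a_1 = 3;  u_1 = (u_0 − 3)/5 = -1/2
  u_1 = -1/2;  a_2 = 2;  u_2 = (u_1 − 2)/5 = -1/2
  u_2 = -1/2;  a_3 = 2;  u_3 = (u_2 − 2)/5 = -1/2
Digits: (0, 3, 2, 2).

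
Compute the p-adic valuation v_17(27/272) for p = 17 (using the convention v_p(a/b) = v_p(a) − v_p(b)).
v_17(27/272) = -1

Factor powers of 17 from the numerator and denominator of the reduced fraction: 27 = 17^0 · 27 and 272 = 17^1 · 16. Apply v_p(a/b) = v_p(a) − v_p(b): v_17(27/272) = 0 − 1 = -1.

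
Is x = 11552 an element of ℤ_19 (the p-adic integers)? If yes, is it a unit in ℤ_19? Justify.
x ∈ ℤ_19 but not a unit; v_19(x) = 2 > 0

ℤ_19 = {x ∈ ℚ_19 : v_19(x) ≥ 0} and ℤ_19^× = {x ∈ ℤ_19 : v_19(x) = 0}. Here v_19(11552) = v_19(num) − v_19(den) = 2; compare against these criteria.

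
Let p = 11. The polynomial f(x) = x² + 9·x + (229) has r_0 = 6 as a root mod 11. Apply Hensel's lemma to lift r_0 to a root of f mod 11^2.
r_1 = 83 (mod 121)

Hensel: r_{i+1} = r_i − f(r_i)·(f′(r_i))^{-1} mod 11^{i+2}, f′(x) = 2x + 9. Iterate:
  r_0 = 6 (mod 11)
  r_1 = 83 (mod 121)
Final: r = 83 satisfies f(r) ≡ 0 mod 11^2.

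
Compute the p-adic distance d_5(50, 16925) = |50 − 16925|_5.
d_5(50, 16925) = 1/625

Step 1 — x − y = 50 − 16925 = -16875. Step 2 — v_5(-16875) = 4 (factor: -16875 = −(5^4 · 27); the sign does not affect v_p). Step 3 — |x − y|_5 = 5^{-4} = 1/625.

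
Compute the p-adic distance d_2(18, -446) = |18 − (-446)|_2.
d_2(18, -446) = 1/16

Step 1 — x − y = 18 − (-446) = 464. Step 2 — v_2(464) = 4 (factor: 464 = (2^4 · 29); the sign does not affect v_p). Step 3 — |x − y|_2 = 2^{-4} = 1/16.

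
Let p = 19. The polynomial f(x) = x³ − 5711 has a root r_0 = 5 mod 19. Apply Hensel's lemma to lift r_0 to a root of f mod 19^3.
r_2 = 1639 (mod 6859)

Hensel: r_{i+1} = r_i − f(r_i)/f′(r_i) mod 19^{i+2}, where f′(x) = 3x². Iterate:
  r_0 = 5 (mod 19)
  r_1 = 195 (mod 361)
  r_2 = 1639 (mod 6859)
Final: r = 1639 with f(r) ≡ 0 mod 19^3.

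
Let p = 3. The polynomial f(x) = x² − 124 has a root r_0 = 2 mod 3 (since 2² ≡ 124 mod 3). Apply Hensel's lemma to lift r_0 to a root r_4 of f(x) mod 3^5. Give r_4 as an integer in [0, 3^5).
r_4 = 104 (mod 243)

Hensel's recurrence: r_{i+1} = r_i − f(r_i)·(f′(r_i))^{-1} mod 3^{i+2}, with f′(x) = 2x. Iterate:
  r_0 = 2 (mod 3)
  r_1 = 5 (mod 9)
  r_2 = 23 (mod 27)
  r_3 = 23 (mod 81)
  r_4 = 104 (mod 243)
Final: r_4 = 104, and one checks f(r_4) ≡ 0 mod 3^5.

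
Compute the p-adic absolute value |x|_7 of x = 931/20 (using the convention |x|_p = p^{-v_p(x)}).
|931/20|_7 = 1/49

Step 1 — compute v_7(x) by factoring powers of 7 out of the numerator and denominator: v_7(931/20) = 2. Step 2 — apply |x|_p = p^{-v_p(x)} = 7^{-2} = 1/49.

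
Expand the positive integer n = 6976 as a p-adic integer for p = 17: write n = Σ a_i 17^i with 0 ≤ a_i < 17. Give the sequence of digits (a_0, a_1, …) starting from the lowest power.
(a_0, a_1, …) = (6, 2, 7, 1)

Repeated division by 17 gives the digits low-to-high: 6976 = 6 + 2·17^1 + 7·17^2 + 1·17^3. Digit sequence: (6, 2, 7, 1).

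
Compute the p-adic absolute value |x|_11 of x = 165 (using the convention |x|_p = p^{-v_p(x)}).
|165|_11 = 1/11

Step 1 — compute v_11(x) by factoring powers of 11 out of the numerator and denominator: v_11(165) = 1. Step 2 — apply |x|_p = p^{-v_p(x)} = 11^{-1} = 1/11.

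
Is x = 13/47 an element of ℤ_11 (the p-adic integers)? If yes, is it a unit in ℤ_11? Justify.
x ∈ ℤ_11^× (unit); v_11(x) = 0

ℤ_11 = {x ∈ ℚ_11 : v_11(x) ≥ 0} and ℤ_11^× = {x ∈ ℤ_11 : v_11(x) = 0}. Here v_11(13/47) = v_11(num) − v_11(den) = 0; compare against these criteria.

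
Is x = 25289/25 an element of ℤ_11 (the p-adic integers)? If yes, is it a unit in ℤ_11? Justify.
x ∈ ℤ_11 but not a unit; v_11(x) = 3 > 0

ℤ_11 = {x ∈ ℚ_11 : v_11(x) ≥ 0} and ℤ_11^× = {x ∈ ℤ_11 : v_11(x) = 0}. Here v_11(25289/25) = v_11(num) − v_11(den) = 3; compare against these criteria.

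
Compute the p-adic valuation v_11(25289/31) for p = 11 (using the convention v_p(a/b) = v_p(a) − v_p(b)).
v_11(25289/31) = 3

Factor powers of 11 from the numerator and denominator of the reduced fraction: 25289 = 11^3 · 19 and 31 = 11^0 · 31. Apply v_p(a/b) = v_p(a) − v_p(b): v_11(25289/31) = 3 − 0 = 3.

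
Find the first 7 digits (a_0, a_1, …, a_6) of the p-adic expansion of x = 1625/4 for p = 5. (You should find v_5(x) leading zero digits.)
(a_0, …, a_6) = (0, 0, 0, 2, 4, 3, 3)

v_5(1625/4) = 3, so a_0 = ... = a_2 = 0. Factor out: x = 5^3 · u with u = 13/4 a unit in ℤ_5. Expand u iteratively via a_{v+i} = u_i mod 5, u_{i+1} = (u_i − a_{v+i})/5:
  u_0 = 13/4;  a_3 = 2;  u_1 = (u_0 − 2)/5 = 1/4
  u_1 = 1/4;  a_4 = 4;  u_2 = (u_1 − 4)/5 = -3/4
  u_2 = -3/4;  a_5 = 3;  u_3 = (u_2 − 3)/5 = -3/4
  u_3 = -3/4;  a_6 = 3;  u_4 = (u_3 − 3)/5 = -3/4
Digits: (0, 0, 0, 2, 4, 3, 3).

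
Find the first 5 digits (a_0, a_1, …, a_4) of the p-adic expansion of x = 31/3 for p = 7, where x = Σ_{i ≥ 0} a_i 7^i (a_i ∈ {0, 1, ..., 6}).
(a_0, …, a_4) = (1, 6, 4, 4, 4)

v_7(31/3) = 0 (numerator and denominator both coprime to 7), so x ∈ ℤ_7^×. Compute digits iteratively via a_i = x_i mod 7, x_{i+1} = (x_i − a_i)/7, with x_0 = x:
  x_0 = 31/3;  a_0 = 1;  x_1 = (x_0 − 1)/7 = 4/3
  x_1 = 4/3;  a_1 = 6;  x_2 = (x_1 − 6)/7 = -2/3
  x_2 = -2/3;  a_2 = 4;  x_3 = (x_2 − 4)/7 = -2/3
  x_3 = -2/3;  a_3 = 4;  x_4 = (x_3 − 4)/7 = -2/3
  x_4 = -2/3;  a_4 = 4;  x_5 = (x_4 − 4)/7 = -2/3
Digits: (1, 6, 4, 4, 4).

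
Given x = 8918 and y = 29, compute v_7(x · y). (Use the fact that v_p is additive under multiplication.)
v_7(258622) = 3

v_p(x) = 3 (factor: 8918 = 7^3 · 26); v_p(y) = 0 (factor: 29 = 7^0 · 29). Additivity: v_p(xy) = v_p(x) + v_p(y) = 3 + 0 = 3. (Direct check: xy = 258622 = 7^3 · (754).)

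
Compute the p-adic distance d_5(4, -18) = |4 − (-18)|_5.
d_5(4, -18) = 1

Step 1 — x − y = 4 − (-18) = 22. Step 2 — v_5(22) = 0 (factor: 22 = (5^0 · 22); the sign does not affect v_p). Step 3 — |x − y|_5 = 5^{0} = 1.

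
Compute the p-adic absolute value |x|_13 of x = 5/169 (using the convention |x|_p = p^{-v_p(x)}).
|5/169|_13 = 169

Step 1 — compute v_13(x) by factoring powers of 13 out of the numerator and denominator: v_13(5/169) = -2. Step 2 — apply |x|_p = p^{-v_p(x)} = 13^{2} = 169.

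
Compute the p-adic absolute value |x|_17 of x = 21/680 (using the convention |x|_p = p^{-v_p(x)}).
|21/680|_17 = 17

Step 1 — compute v_17(x) by factoring powers of 17 out of the numerator and denominator: v_17(21/680) = -1. Step 2 — apply |x|_p = p^{-v_p(x)} = 17^{1} = 17.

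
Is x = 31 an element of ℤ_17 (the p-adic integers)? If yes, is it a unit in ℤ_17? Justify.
x ∈ ℤ_17^× (unit); v_17(x) = 0

ℤ_17 = {x ∈ ℚ_17 : v_17(x) ≥ 0} and ℤ_17^× = {x ∈ ℤ_17 : v_17(x) = 0}. Here v_17(31) = v_17(num) − v_17(den) = 0; compare against these criteria.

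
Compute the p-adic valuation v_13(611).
v_13(611) = 1

v_13(n) is the largest exponent k such that 13^k divides n. Factor out: 611 = 13^1 · 47. (Sign doesn't affect v_p.) So v_13(611) = 1.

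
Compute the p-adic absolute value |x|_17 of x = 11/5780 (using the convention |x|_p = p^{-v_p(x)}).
|11/5780|_17 = 289

Step 1 — compute v_17(x) by factoring powers of 17 out of the numerator and denominator: v_17(11/5780) = -2. Step 2 — apply |x|_p = p^{-v_p(x)} = 17^{2} = 289.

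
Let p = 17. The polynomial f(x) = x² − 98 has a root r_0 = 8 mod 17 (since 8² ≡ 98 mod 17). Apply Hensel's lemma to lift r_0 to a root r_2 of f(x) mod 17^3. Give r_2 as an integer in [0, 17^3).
r_2 = 552 (mod 4913)

Hensel's recurrence: r_{i+1} = r_i − f(r_i)·(f′(r_i))^{-1} mod 17^{i+2}, with f′(x) = 2x. Iterate:
  r_0 = 8 (mod 17)
  r_1 = 263 (mod 289)
  r_2 = 552 (mod 4913)
Final: r_2 = 552, and one checks f(r_2) ≡ 0 mod 17^3.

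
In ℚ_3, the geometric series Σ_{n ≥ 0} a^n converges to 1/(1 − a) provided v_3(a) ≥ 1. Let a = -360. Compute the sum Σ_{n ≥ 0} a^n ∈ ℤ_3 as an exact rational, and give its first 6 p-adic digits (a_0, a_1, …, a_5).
Σ a^n = 1/(1 − a) = 1/361;  first 6 digits = (1, 0, 2, 1, 2, 0)

v_3(a) = 2 ≥ 1, so the series converges in ℤ_3 to 1/(1 − a) = 1/(1 − (-360)) = 1/361. Expand this rational in ℤ_3: compute digits iteratively via d_i = x_i mod 3, x_{i+1} = (x_i − d_i)/3. The first 6 digits are (1, 0, 2, 1, 2, 0).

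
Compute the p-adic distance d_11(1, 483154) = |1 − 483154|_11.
d_11(1, 483154) = 1/161051

Step 1 — x − y = 1 − 483154 = -483153. Step 2 — v_11(-483153) = 5 (factor: -483153 = −(11^5 · 3); the sign does not affect v_p). Step 3 — |x − y|_11 = 11^{-5} = 1/161051.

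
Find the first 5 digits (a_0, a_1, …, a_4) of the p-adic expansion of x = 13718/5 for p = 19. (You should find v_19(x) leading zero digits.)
(a_0, …, a_4) = (0, 0, 0, 8, 11)

v_19(13718/5) = 3, so a_0 = ... = a_2 = 0. Factor out: x = 19^3 · u with u = 2/5 a unit in ℤ_19. Expand u iteratively via a_{v+i} = u_i mod 19, u_{i+1} = (u_i − a_{v+i})/19:
  u_0 = 2/5;  a_3 = 8;  u_1 = (u_0 − 8)/19 = -2/5
  u_1 = -2/5;  a_4 = 11;  u_2 = (u_1 − 11)/19 = -3/5
Digits: (0, 0, 0, 8, 11).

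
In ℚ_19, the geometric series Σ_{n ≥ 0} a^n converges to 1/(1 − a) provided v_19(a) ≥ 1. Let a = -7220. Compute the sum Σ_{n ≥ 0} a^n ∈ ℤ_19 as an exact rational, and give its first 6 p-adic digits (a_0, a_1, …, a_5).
Σ a^n = 1/(1 − a) = 1/7221;  first 6 digits = (1, 0, 18, 17, 0, 2)

v_19(a) = 2 ≥ 1, so the series converges in ℤ_19 to 1/(1 − a) = 1/(1 − (-7220)) = 1/7221. Expand this rational in ℤ_19: compute digits iteratively via d_i = x_i mod 19, x_{i+1} = (x_i − d_i)/19. The first 6 digits are (1, 0, 18, 17, 0, 2).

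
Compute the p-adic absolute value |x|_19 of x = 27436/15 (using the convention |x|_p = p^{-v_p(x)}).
|27436/15|_19 = 1/6859

Step 1 — compute v_19(x) by factoring powers of 19 out of the numerator and denominator: v_19(27436/15) = 3. Step 2 — apply |x|_p = p^{-v_p(x)} = 19^{-3} = 1/6859.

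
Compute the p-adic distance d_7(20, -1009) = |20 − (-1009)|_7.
d_7(20, -1009) = 1/343

Step 1 — x − y = 20 − (-1009) = 1029. Step 2 — v_7(1029) = 3 (factor: 1029 = (7^3 · 3); the sign does not affect v_p). Step 3 — |x − y|_7 = 7^{-3} = 1/343.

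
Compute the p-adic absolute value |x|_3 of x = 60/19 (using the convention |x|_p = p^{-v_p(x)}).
|60/19|_3 = 1/3

Step 1 — compute v_3(x) by factoring powers of 3 out of the numerator and denominator: v_3(60/19) = 1. Step 2 — apply |x|_p = p^{-v_p(x)} = 3^{-1} = 1/3.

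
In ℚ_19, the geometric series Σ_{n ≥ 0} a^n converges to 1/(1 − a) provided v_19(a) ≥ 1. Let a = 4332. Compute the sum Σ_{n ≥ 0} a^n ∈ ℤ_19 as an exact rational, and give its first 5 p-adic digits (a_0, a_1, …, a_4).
Σ a^n = 1/(1 − a) = -1/4331;  first 5 digits = (1, 0, 12, 0, 11)

v_19(a) = 2 ≥ 1, so the series converges in ℤ_19 to 1/(1 − a) = 1/(1 − 4332) = -1/4331. Expand this rational in ℤ_19: compute digits iteratively via d_i = x_i mod 19, x_{i+1} = (x_i − d_i)/19. The first 5 digits are (1, 0, 12, 0, 11).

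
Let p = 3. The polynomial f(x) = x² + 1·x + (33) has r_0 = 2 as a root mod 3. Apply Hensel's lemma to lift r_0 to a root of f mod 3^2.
r_1 = 5 (mod 9)

Hensel: r_{i+1} = r_i − f(r_i)·(f′(r_i))^{-1} mod 3^{i+2}, f′(x) = 2x + 1. Iterate:
  r_0 = 2 (mod 3)
  r_1 = 5 (mod 9)
Final: r = 5 satisfies f(r) ≡ 0 mod 3^2.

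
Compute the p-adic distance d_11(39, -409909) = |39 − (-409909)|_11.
d_11(39, -409909) = 1/14641

Step 1 — x − y = 39 − (-409909) = 409948. Step 2 — v_11(409948) = 4 (factor: 409948 = (11^4 · 28); the sign does not affect v_p). Step 3 — |x − y|_11 = 11^{-4} = 1/14641.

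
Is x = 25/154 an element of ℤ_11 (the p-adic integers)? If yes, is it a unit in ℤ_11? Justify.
x ∉ ℤ_11 (v_11(x) = -1 < 0)

ℤ_11 = {x ∈ ℚ_11 : v_11(x) ≥ 0} and ℤ_11^× = {x ∈ ℤ_11 : v_11(x) = 0}. Here v_11(25/154) = v_11(num) − v_11(den) = -1; compare against these criteria.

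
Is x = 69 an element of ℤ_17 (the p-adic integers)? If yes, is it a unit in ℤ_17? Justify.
x ∈ ℤ_17^× (unit); v_17(x) = 0

ℤ_17 = {x ∈ ℚ_17 : v_17(x) ≥ 0} and ℤ_17^× = {x ∈ ℤ_17 : v_17(x) = 0}. Here v_17(69) = v_17(num) − v_17(den) = 0; compare against these criteria.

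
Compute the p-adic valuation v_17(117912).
v_17(117912) = 3

v_17(n) is the largest exponent k such that 17^k divides n. Factor out: 117912 = 17^3 · 24. (Sign doesn't affect v_p.) So v_17(117912) = 3.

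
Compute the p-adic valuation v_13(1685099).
v_13(1685099) = 4

v_13(n) is the largest exponent k such that 13^k divides n. Factor out: 1685099 = 13^4 · 59. (Sign doesn't affect v_p.) So v_13(1685099) = 4.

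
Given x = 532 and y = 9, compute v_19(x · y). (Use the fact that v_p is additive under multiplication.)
v_19(4788) = 1

v_p(x) = 1 (factor: 532 = 19^1 · 28); v_p(y) = 0 (factor: 9 = 19^0 · 9). Additivity: v_p(xy) = v_p(x) + v_p(y) = 1 + 0 = 1. (Direct check: xy = 4788 = 19^1 · (252).)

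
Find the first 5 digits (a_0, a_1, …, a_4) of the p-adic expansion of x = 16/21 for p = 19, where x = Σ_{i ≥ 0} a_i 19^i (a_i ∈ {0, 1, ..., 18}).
(a_0, …, a_4) = (8, 15, 1, 18, 9)

v_19(16/21) = 0 (numerator and denominator both coprime to 19), so x ∈ ℤ_19^×. Compute digits iteratively via a_i = x_i mod 19, x_{i+1} = (x_i − a_i)/19, with x_0 = x:
  x_0 = 16/21;  a_0 = 8;  x_1 = (x_0 − 8)/19 = -8/21
  x_1 = -8/21;  a_1 = 15;  x_2 = (x_1 − 15)/19 = -17/21
  x_2 = -17/21;  a_2 = 1;  x_3 = (x_2 − 1)/19 = -2/21
  x_3 = -2/21;  a_3 = 18;  x_4 = (x_3 − 18)/19 = -20/21
  x_4 = -20/21;  a_4 = 9;  x_5 = (x_4 − 9)/19 = -11/21
Digits: (8, 15, 1, 18, 9).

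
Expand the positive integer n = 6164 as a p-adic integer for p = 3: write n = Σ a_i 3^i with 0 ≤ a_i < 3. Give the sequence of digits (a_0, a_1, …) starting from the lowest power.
(a_0, a_1, …) = (2, 2, 0, 0, 1, 1, 2, 2)

Repeated division by 3 gives the digits low-to-high: 6164 = 2 + 2·3^1 + 1·3^4 + 1·3^5 + 2·3^6 + 2·3^7. Digit sequence: (2, 2, 0, 0, 1, 1, 2, 2).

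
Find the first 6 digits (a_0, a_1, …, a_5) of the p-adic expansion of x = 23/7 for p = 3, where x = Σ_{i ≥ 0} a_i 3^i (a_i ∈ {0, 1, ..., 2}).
(a_0, …, a_5) = (2, 0, 1, 1, 0, 2)

v_3(23/7) = 0 (numerator and denominator both coprime to 3), so x ∈ ℤ_3^×. Compute digits iteratively via a_i = x_i mod 3, x_{i+1} = (x_i − a_i)/3, with x_0 = x:
  x_0 = 23/7;  a_0 = 2;  x_1 = (x_0 − 2)/3 = 3/7
  x_1 = 3/7;  a_1 = 0;  x_2 = (x_1 − 0)/3 = 1/7
  x_2 = 1/7;  a_2 = 1;  x_3 = (x_2 − 1)/3 = -2/7
  x_3 = -2/7;  a_3 = 1;  x_4 = (x_3 − 1)/3 = -3/7
  x_4 = -3/7;  a_4 = 0;  x_5 = (x_4 − 0)/3 = -1/7
  x_5 = -1/7;  a_5 = 2;  x_6 = (x_5 − 2)/3 = -5/7
Digits: (2, 0, 1, 1, 0, 2).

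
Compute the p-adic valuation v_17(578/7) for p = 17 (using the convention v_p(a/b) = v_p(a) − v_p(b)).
v_17(578/7) = 2

Factor powers of 17 from the numerator and denominator of the reduced fraction: 578 = 17^2 · 2 and 7 = 17^0 · 7. Apply v_p(a/b) = v_p(a) − v_p(b): v_17(578/7) = 2 − 0 = 2.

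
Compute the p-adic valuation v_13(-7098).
v_13(-7098) = 2

v_13(n) is the largest exponent k such that 13^k divides n. Factor out: -7098 = -13^2 · 42. (Sign doesn't affect v_p.) So v_13(-7098) = 2.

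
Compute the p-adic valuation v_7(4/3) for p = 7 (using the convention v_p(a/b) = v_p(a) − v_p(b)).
v_7(4/3) = 0

Factor powers of 7 from the numerator and denominator of the reduced fraction: 4 = 7^0 · 4 and 3 = 7^0 · 3. Apply v_p(a/b) = v_p(a) − v_p(b): v_7(4/3) = 0 − 0 = 0.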